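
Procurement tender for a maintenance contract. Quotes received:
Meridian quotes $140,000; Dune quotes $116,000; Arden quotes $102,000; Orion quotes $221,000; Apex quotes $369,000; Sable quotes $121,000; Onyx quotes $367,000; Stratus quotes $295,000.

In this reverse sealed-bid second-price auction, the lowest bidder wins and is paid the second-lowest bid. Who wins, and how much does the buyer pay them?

Arden is paid $116,000

Reverse sealed-bid second-price auction: the lowest bidder wins and is paid the second-lowest bid.
Bids in order: 102,000 (Arden) < 116,000 (Dune) < 121,000 (Sable) < 140,000 (Meridian) < 221,000 (Orion) < 295,000 (Stratus) < …
Second-price: Arden is paid Dune's bid of $116,000.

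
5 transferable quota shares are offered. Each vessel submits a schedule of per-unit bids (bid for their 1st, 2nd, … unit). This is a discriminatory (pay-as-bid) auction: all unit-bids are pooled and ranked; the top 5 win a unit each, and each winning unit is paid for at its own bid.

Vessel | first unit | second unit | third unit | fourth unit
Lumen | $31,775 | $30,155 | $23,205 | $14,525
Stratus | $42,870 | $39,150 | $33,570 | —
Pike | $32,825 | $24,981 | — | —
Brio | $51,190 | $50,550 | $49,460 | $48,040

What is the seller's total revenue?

Merging the schedules and taking the best 5: 51,190 (Brio-1), 50,550 (Brio-2), 49,460 (Brio-3), 48,040 (Brio-4), 42,870 (Stratus-1)
Next rejected bid: $39,150 (not a price — pay-as-bid).
Each winning unit pays its own bid.
Revenue = 51,190 + 50,550 + 49,460 + 48,040 + 42,870 = $242,110.

Total revenue: $242,110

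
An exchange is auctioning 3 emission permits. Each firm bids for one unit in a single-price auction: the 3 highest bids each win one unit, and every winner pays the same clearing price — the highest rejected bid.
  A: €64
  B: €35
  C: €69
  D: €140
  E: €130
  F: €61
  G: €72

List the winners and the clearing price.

Bids ranked high→low: 140 (D), 130 (E), 72 (G), 69 (C), 64 (A), …
Top 3: D, E, G.
Clearing price = highest rejected bid = €69.

D, E, G; each pays €69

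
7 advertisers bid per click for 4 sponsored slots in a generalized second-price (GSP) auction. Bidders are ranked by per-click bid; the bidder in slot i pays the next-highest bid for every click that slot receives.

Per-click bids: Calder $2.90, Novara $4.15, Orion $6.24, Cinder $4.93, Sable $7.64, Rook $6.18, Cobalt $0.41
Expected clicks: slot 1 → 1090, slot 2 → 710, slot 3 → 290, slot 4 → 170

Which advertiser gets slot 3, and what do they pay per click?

Rook; $4.93 per click

Ranked by bid: $7.64 (Sable) > $6.24 (Orion) > $6.18 (Rook) > $4.93 (Cinder) > $4.15 (Novara) > …
Slot 3 goes to the third-ranked bidder, Rook, who pays the next bid down: $4.93/click.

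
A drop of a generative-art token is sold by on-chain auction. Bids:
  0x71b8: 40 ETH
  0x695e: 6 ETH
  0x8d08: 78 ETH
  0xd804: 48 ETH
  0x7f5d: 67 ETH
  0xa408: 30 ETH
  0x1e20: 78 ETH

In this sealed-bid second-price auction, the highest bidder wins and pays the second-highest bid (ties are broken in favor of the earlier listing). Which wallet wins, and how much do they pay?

Sorting bids: 78 (0x8d08) > 78 (0x1e20) > 67 (0x7f5d) > 48 (0xd804) > 40 (0x71b8) > 30 (0xa408) > …
0x8d08 and 0x1e20 tie at 78 ETH; tie-break gives it to 0x8d08.
0x8d08 wins with the highest bid; price is set by the runner-up at 78 ETH.

0x8d08 pays 78 ETH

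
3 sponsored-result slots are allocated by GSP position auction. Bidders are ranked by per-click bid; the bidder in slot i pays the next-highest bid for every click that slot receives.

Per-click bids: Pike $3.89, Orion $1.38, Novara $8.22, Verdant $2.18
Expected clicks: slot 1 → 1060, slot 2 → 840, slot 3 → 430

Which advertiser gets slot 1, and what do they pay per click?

Novara; $3.89 per click

Ranked by bid: $8.22 (Novara) > $3.89 (Pike) > $2.18 (Verdant) > $1.38 (Orion)
Slot 1 goes to the first-ranked bidder, Novara, who pays the next bid down: $3.89/click.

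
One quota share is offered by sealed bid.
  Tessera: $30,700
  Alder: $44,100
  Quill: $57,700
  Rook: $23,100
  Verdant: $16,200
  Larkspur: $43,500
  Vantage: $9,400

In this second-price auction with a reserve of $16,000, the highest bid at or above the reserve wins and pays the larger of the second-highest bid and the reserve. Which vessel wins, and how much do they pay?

Bids ranked: 57,700 (Quill) > 44,100 (Alder) > 43,500 (Larkspur) > 30,700 (Tessera) > 23,100 (Rook) > 16,200 (Verdant) > …
Highest eligible bid: Quill at $57,700.
Second-highest bid $44,100 exceeds the reserve $16,000 → payment $44,100.

Quill pays $44,100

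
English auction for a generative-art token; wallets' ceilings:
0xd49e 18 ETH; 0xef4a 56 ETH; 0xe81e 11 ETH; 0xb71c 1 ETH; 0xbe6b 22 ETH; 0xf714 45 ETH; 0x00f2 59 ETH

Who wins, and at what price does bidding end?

0x00f2 wins at 56 ETH

Ascending (English) auction: the price rises until one bidder remains; the winner pays the price at which the last rival dropped out.
Limits in order: 59 (0x00f2) > 56 (0xef4a) > 45 (0xf714) > 22 (0xbe6b) > 18 (0xd49e) > 11 (0xe81e) > …
Once the price passes 56 ETH, only 0x00f2 is left; the hammer falls at 0xef4a's limit of 56 ETH.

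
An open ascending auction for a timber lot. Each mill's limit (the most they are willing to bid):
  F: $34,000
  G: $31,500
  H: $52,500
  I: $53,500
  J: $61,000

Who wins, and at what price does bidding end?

J wins at $53,500

Sorting limits: 61,000 (J) > 53,500 (I) > 52,500 (H) > 34,000 (F) > 31,500 (G)
Bidding ends when I exits at $53,500; J takes it.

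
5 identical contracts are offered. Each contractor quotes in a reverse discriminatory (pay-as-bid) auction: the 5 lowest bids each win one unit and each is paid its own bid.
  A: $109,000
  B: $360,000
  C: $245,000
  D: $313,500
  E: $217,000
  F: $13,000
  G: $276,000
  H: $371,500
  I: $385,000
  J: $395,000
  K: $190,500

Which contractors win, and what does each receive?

Sorting: 13,000 (F), 109,000 (A), 190,500 (K), 217,000 (E), 245,000 (C), 276,000 (G), 313,500 (D), …
Lowest 5: F, A, K, E, C.
Each winner is paid its own bid: F $13,000, A $109,000, K $190,500, E $217,000, C $245,000.

F $13,000, A $109,000, K $190,500, E $217,000, C $245,000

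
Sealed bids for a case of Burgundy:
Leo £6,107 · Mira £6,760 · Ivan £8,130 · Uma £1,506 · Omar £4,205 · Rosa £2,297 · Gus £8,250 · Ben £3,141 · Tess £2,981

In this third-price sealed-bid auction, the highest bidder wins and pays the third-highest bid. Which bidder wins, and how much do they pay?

Gus pays £6,760

Bids in order: 8,250 (Gus) > 8,130 (Ivan) > 6,760 (Mira) > 6,107 (Leo) > 4,205 (Omar) > 3,141 (Ben) > …
Gus wins; payment is bid #3 in the ranking = £6,760.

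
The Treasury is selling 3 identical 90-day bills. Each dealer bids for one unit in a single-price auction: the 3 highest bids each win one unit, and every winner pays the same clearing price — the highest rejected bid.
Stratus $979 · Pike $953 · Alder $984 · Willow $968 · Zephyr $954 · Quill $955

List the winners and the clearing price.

Sorting: 984 (Alder), 979 (Stratus), 968 (Willow), 955 (Quill), 954 (Zephyr), …
The 3 highest are Alder, Stratus, Willow.
First losing bid is Quill's $955, which sets the uniform price.

Alder, Stratus, Willow; each pays $955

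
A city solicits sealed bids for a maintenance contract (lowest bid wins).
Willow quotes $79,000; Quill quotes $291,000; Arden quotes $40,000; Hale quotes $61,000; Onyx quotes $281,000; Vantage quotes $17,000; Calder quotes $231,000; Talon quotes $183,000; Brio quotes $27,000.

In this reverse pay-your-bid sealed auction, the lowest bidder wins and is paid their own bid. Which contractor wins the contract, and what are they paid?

Vantage is paid $17,000

Rule: the lowest bidder wins and is paid their own bid.
Bids in order: 17,000 (Vantage) < 27,000 (Brio) < 40,000 (Arden) < 61,000 (Hale) < 79,000 (Willow) < 183,000 (Talon) < …
First-price: Vantage is paid what they bid, $17,000.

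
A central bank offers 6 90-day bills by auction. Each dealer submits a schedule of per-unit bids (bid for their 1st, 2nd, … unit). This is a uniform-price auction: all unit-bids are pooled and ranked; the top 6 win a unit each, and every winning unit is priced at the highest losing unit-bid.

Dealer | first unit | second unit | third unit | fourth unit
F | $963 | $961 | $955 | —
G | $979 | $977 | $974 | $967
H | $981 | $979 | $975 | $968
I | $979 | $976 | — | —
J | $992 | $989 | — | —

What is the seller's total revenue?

Total revenue: $5,862

All unit-bids, highest first — top 6: 992 (J-1), 989 (J-2), 981 (H-1), 979 (G-1), 979 (H-2), 979 (I-1)
First bid not allocated: $977.
Allocation: G 1, H 2, I 1, J 2. Every unit priced at $977.
Revenue = 6 × 977 = $5,862.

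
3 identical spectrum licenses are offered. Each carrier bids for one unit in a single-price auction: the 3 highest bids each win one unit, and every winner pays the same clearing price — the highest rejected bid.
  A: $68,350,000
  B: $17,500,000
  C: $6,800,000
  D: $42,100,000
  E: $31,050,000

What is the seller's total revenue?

Total revenue: $52,500,000

Bids ranked high→low: 68,350,000 (A), 42,100,000 (D), 31,050,000 (E), 17,500,000 (B), 6,800,000 (C)
Winners (3 units): A, D, E.
Clearing price = highest rejected bid = $17,500,000.
Total revenue = 3 × $17,500,000 = $52,500,000.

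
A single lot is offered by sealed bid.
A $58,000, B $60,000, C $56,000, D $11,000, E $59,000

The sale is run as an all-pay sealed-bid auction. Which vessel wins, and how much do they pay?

All-pay sealed-bid auction: the highest bidder wins the item, but every bidder pays their own bid.
Bids in order: 60,000 (B) > 59,000 (E) > 58,000 (A) > 56,000 (C) > 11,000 (D)
B wins with the top bid; all bids are sunk regardless.

B pays $60,000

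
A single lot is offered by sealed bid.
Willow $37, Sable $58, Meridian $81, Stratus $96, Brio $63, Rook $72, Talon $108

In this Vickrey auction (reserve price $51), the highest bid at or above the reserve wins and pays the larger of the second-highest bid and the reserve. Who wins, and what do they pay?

Sorting bids: 108 (Talon) > 96 (Stratus) > 81 (Meridian) > 72 (Rook) > 63 (Brio) > 58 (Sable) > …
Highest eligible bid: Talon at $108.
Second-highest bid $96 exceeds the reserve $51 → payment $96.

Talon pays $96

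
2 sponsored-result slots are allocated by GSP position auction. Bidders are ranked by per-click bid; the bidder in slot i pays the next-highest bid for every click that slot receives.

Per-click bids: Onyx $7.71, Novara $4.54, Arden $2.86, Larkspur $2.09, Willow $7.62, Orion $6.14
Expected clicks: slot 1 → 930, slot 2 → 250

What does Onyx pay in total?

Per-click bids in order: $7.71 (Onyx) > $7.62 (Willow) > $6.14 (Orion) > …
Onyx holds slot 1 → pays next bid $7.62 × 930 clicks = $7086.60.

Onyx pays $7086.60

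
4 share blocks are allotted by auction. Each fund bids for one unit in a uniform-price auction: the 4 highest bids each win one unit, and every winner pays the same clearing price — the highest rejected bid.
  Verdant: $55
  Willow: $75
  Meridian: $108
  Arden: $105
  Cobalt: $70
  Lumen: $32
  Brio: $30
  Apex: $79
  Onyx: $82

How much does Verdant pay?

Verdant pays $0

Ordering the bids: 108 (Meridian), 105 (Arden), 82 (Onyx), 79 (Apex), 75 (Willow), 70 (Cobalt), …
Winners (4 units): Meridian, Arden, Onyx, Apex.
Highest unsuccessful bid: $75 → clearing price.
Verdant does not win → pays $0.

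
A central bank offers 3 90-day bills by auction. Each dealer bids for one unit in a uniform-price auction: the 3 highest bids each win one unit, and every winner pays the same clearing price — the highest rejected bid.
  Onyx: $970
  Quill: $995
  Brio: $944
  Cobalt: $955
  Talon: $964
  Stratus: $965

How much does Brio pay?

Brio pays $0

Bids ranked high→low: 995 (Quill), 970 (Onyx), 965 (Stratus), 964 (Talon), 955 (Cobalt), …
Winners (3 units): Quill, Onyx, Stratus.
Highest unsuccessful bid: $964 → clearing price.
Brio does not win → pays $0.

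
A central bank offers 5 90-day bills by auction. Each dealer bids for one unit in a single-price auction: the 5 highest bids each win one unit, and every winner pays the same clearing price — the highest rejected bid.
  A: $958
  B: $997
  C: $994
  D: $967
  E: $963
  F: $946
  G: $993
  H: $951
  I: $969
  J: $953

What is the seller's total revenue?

Sorting: 997 (B), 994 (C), 993 (G), 969 (I), 967 (D), 963 (E), 958 (A), …
The 5 highest are B, C, G, I, D.
First losing bid is E's $963, which sets the uniform price.
Total revenue = 5 × $963 = $4,815.

Total revenue: $4,815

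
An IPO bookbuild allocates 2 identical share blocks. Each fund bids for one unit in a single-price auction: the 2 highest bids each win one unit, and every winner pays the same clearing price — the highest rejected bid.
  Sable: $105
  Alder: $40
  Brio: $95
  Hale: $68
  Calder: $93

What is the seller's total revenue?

Sorting: 105 (Sable), 95 (Brio), 93 (Calder), 68 (Hale), …
Winners (2 units): Sable, Brio.
Highest unsuccessful bid: $93 → clearing price.
Total revenue = 2 × $93 = $186.

Total revenue: $186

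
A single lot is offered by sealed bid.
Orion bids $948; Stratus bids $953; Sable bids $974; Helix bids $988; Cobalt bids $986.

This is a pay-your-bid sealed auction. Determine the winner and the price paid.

Helix pays $988

Bids in order: 988 (Helix) > 986 (Cobalt) > 974 (Sable) > 953 (Stratus) > 948 (Orion)
First-price: Helix pays what they bid, $988.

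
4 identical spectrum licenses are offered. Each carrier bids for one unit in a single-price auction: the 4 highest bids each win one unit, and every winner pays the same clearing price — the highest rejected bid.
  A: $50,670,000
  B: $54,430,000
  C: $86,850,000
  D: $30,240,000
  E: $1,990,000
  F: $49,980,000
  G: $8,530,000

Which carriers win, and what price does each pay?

C, B, A, F; each pays $30,240,000

Bids ranked high→low: 86,850,000 (C), 54,430,000 (B), 50,670,000 (A), 49,980,000 (F), 30,240,000 (D), 8,530,000 (G), …
Top 4: C, B, A, F.
Clearing price = highest rejected bid = $30,240,000.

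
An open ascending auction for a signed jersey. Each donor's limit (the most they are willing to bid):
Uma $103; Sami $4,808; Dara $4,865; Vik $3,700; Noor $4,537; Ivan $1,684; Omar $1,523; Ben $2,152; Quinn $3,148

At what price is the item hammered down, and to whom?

Dara wins at $4,808

Limits ranked: 4,865 (Dara) > 4,808 (Sami) > 4,537 (Noor) > 3,700 (Vik) > 3,148 (Quinn) > 2,152 (Ben) > …
Once the price passes $4,808, only Dara is left; the hammer falls at Sami's limit of $4,808.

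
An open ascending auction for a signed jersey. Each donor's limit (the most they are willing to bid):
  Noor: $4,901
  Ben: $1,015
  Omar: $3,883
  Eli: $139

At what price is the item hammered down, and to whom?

Sorting limits: 4,901 (Noor) > 3,883 (Omar) > 1,015 (Ben) > 139 (Eli)
Omar is the last rival to drop out, at $3,883; Noor remains and wins at that price.

Noor wins at $3,883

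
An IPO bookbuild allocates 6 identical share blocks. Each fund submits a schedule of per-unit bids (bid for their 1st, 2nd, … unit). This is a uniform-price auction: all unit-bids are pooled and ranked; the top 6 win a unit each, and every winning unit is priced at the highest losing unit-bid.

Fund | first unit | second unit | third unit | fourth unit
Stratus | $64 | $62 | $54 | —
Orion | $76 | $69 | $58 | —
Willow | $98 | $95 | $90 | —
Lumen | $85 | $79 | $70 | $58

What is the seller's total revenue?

Total revenue: $420

Pooled unit-bids ranked (top 6): 98 (Willow-1), 95 (Willow-2), 90 (Willow-3), 85 (Lumen-1), 79 (Lumen-2), 76 (Orion-1)
First bid not allocated: $70.
Allocation: Lumen 2, Orion 1, Willow 3. Every unit priced at $70.
Revenue = 6 × 70 = $420.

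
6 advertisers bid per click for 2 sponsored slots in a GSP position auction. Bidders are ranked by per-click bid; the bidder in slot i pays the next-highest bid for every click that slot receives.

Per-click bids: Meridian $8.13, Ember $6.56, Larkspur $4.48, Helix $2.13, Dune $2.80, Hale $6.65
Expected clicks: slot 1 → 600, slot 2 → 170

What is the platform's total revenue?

Sorting advertisers: $8.13 (Meridian) > $6.65 (Hale) > $6.56 (Ember) > …
Slot 1: Meridian pays $6.65 × 600 = $3990.00
Slot 2: Hale pays $6.56 × 170 = $1115.20
Total = $5105.20

Total revenue: $5105.20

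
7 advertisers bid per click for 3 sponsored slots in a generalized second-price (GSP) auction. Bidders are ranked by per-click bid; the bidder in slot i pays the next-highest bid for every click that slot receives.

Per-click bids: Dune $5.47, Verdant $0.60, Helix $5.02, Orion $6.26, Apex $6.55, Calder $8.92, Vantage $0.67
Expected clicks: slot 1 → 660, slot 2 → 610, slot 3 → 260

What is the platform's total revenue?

Per-click bids in order: $8.92 (Calder) > $6.55 (Apex) > $6.26 (Orion) > $5.47 (Dune) > …
Slot 1: Calder pays $6.55 × 660 = $4323.00
Slot 2: Apex pays $6.26 × 610 = $3818.60
Slot 3: Orion pays $5.47 × 260 = $1422.20
Total = $9563.80

Total revenue: $9563.80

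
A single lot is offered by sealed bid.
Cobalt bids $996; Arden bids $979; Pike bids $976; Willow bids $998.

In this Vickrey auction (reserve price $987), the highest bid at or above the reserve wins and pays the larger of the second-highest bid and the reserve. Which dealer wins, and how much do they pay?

Willow pays $996

Rule: the highest bid at or above the reserve wins and pays the larger of the second-highest bid and the reserve.
Bids ranked: 998 (Willow) > 996 (Cobalt) > 979 (Arden) > 976 (Pike)
Highest eligible bid: Willow at $998.
max(second-highest $996, reserve $987) = $996; the reserve does not bind.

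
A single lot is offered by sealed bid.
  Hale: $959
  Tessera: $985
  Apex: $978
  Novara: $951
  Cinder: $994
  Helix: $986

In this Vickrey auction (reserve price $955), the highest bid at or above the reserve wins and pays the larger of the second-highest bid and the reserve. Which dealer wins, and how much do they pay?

Vickrey auction (reserve price $955): the highest bid at or above the reserve wins and pays the larger of the second-highest bid and the reserve.
Bids ranked: 994 (Cinder) > 986 (Helix) > 985 (Tessera) > 978 (Apex) > 959 (Hale) > 951 (Novara)
Highest eligible bid: Cinder at $994.
max(second-highest $986, reserve $955) = $986; the reserve does not bind.

Cinder pays $986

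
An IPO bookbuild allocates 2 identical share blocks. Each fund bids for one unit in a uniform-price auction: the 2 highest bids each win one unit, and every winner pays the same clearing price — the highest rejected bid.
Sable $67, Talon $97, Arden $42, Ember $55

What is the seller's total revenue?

Total revenue: $110

Ordering the bids: 97 (Talon), 67 (Sable), 55 (Ember), 42 (Arden)
The 2 highest are Talon, Sable.
Highest unsuccessful bid: $55 → clearing price.
Total revenue = 2 × $55 = $110.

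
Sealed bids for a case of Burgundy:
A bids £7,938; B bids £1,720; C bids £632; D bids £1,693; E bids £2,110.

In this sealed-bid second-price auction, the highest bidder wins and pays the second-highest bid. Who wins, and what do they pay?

A pays £2,110

Bids in order: 7,938 (A) > 2,110 (E) > 1,720 (B) > 1,693 (D) > 632 (C)
Second-price: A pays E's bid of £2,110.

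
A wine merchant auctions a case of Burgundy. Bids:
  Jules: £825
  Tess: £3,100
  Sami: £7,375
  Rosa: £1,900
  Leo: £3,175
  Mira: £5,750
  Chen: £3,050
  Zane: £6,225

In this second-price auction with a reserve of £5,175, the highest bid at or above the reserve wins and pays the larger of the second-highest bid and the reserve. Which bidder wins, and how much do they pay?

Rule: the highest bid at or above the reserve wins and pays the larger of the second-highest bid and the reserve.
Sorting bids: 7,375 (Sami) > 6,225 (Zane) > 5,750 (Mira) > 3,175 (Leo) > 3,100 (Tess) > 3,050 (Chen) > …
Sami has the top bid at or above the reserve (£7,375).
Second-highest bid £6,225 exceeds the reserve £5,175 → payment £6,225.

Sami pays £6,225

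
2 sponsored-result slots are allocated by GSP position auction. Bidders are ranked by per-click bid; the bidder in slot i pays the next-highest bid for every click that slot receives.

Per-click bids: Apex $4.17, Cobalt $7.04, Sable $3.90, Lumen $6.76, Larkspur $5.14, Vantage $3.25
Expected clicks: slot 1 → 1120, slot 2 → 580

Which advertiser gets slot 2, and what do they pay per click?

Lumen; $5.14 per click

Ranked by bid: $7.04 (Cobalt) > $6.76 (Lumen) > $5.14 (Larkspur) > …
Slot 2 goes to the second-ranked bidder, Lumen, who pays the next bid down: $5.14/click.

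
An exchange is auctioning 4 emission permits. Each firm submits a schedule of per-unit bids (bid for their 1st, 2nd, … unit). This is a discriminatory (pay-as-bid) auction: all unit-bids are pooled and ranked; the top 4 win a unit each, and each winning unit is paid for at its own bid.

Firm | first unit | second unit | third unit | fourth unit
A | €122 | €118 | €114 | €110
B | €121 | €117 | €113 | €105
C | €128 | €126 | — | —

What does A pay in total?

All unit-bids, highest first — top 4: 128 (C-1), 126 (C-2), 122 (A-1), 121 (B-1)
Next rejected bid: €118 (not a price — pay-as-bid).
A's winning unit-bids: 122 = €122.

A pays €122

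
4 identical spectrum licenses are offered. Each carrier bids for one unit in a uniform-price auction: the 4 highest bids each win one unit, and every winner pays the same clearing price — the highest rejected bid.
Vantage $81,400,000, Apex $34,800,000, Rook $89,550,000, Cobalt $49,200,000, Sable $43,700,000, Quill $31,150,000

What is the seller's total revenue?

Ordering the bids: 89,550,000 (Rook), 81,400,000 (Vantage), 49,200,000 (Cobalt), 43,700,000 (Sable), 34,800,000 (Apex), 31,150,000 (Quill)
Winners (4 units): Rook, Vantage, Cobalt, Sable.
Highest unsuccessful bid: $34,800,000 → clearing price.
Total revenue = 4 × $34,800,000 = $139,200,000.

Total revenue: $139,200,000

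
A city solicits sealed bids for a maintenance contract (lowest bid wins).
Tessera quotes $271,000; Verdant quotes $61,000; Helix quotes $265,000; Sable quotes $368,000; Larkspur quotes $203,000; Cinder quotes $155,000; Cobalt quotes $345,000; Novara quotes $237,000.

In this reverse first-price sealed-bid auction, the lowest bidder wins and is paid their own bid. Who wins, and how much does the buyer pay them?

Verdant is paid $61,000

Reverse first-price sealed-bid auction: the lowest bidder wins and is paid their own bid.
Bids ranked: 61,000 (Verdant) < 155,000 (Cinder) < 203,000 (Larkspur) < 237,000 (Novara) < 265,000 (Helix) < 271,000 (Tessera) < …
First-price: Verdant is paid what they bid, $61,000.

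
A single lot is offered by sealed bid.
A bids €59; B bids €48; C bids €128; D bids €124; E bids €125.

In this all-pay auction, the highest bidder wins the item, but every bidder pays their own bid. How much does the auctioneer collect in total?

Total revenue: €484

Bids ranked: 128 (C) > 125 (E) > 124 (D) > 59 (A) > 48 (B)
C wins with the top bid; all bids are sunk regardless.
Every bidder forfeits their bid regardless of winning.
Revenue = 59 + 48 + 128 + 124 + 125 = €484.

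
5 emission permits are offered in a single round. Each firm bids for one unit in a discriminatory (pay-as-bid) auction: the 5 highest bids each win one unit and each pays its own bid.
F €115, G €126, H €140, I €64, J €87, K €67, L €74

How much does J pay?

J pays €87

Sorting: 140 (H), 126 (G), 115 (F), 87 (J), 74 (L), 67 (K), 64 (I)
Top 5: H, G, F, J, L.
J wins → own bid €87.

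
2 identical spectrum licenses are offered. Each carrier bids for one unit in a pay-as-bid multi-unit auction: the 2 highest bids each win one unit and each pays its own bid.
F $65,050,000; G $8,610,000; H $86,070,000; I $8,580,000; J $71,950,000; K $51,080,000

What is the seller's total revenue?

Bids ranked high→low: 86,070,000 (H), 71,950,000 (J), 65,050,000 (F), 51,080,000 (K), …
The 2 highest are H, J.
Total revenue = 86,070,000 + 71,950,000 = $158,020,000.

Total revenue: $158,020,000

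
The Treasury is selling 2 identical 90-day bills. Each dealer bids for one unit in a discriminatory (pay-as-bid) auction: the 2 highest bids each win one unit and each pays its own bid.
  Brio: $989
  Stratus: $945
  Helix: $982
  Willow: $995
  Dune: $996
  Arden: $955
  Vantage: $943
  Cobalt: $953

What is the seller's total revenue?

Sorting: 996 (Dune), 995 (Willow), 989 (Brio), 982 (Helix), …
The 2 highest are Dune, Willow.
Total revenue = 996 + 995 = $1,991.

Total revenue: $1,991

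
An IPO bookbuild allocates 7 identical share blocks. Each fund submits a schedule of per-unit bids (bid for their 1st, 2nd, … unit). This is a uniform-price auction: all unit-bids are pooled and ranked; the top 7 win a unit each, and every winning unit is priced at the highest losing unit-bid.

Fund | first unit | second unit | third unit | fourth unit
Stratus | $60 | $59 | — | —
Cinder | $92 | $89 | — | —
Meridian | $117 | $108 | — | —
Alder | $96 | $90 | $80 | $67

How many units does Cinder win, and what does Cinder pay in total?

All unit-bids, highest first — top 7: 117 (Meridian-1), 108 (Meridian-2), 96 (Alder-1), 92 (Cinder-1), 90 (Alder-2), 89 (Cinder-2), 80 (Alder-3)
Highest rejected unit-bid = $67.
Cinder wins 2 unit(s) at $67 each.

Cinder: 2 units, pays $134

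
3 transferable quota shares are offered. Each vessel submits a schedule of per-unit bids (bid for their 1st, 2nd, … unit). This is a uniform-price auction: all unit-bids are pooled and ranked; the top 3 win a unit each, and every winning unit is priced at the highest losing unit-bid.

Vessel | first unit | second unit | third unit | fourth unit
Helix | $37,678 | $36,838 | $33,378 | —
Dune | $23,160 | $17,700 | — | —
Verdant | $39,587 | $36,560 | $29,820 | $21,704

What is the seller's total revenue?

Total revenue: $109,680

Pooled unit-bids ranked (top 3): 39,587 (Verdant-1), 37,678 (Helix-1), 36,838 (Helix-2)
First bid not allocated: $36,560.
Allocation: Helix 2, Verdant 1. Every unit priced at $36,560.
Revenue = 3 × 36,560 = $109,680.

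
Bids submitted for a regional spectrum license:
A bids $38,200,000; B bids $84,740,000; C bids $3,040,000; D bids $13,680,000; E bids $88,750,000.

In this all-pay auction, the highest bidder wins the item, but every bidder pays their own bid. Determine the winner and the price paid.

E pays $88,750,000

All-pay auction: the highest bidder wins the item, but every bidder pays their own bid.
Sorting bids: 88,750,000 (E) > 84,740,000 (B) > 38,200,000 (A) > 13,680,000 (D) > 3,040,000 (C)
E is highest and takes the item; every bidder forfeits their bid.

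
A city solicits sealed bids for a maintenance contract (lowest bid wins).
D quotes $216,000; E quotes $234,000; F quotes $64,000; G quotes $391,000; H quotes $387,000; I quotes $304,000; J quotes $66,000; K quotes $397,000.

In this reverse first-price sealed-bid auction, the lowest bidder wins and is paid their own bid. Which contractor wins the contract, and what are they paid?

Reverse first-price sealed-bid auction: the lowest bidder wins and is paid their own bid.
Sorting bids: 64,000 (F) < 66,000 (J) < 216,000 (D) < 234,000 (E) < 304,000 (I) < 387,000 (H) < …
F has the lowest bid and is paid exactly that: $64,000.

F is paid $64,000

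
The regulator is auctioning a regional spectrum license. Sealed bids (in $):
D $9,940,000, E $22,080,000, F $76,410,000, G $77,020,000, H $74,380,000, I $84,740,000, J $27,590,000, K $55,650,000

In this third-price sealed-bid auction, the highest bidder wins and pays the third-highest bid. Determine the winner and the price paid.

I pays $76,410,000

Bids ranked: 84,740,000 (I) > 77,020,000 (G) > 76,410,000 (F) > 74,380,000 (H) > 55,650,000 (K) > 27,590,000 (J) > …
I wins; payment is bid #3 in the ranking = $76,410,000.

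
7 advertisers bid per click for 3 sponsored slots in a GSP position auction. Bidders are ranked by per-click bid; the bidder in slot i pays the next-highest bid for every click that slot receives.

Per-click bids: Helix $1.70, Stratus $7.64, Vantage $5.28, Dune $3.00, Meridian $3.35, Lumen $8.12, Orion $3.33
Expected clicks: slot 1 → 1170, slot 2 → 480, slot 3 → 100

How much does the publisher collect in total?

Total revenue: $11808.20

Per-click bids in order: $8.12 (Lumen) > $7.64 (Stratus) > $5.28 (Vantage) > $3.35 (Meridian) > …
Slot 1: Lumen pays $7.64 × 1170 = $8938.80
Slot 2: Stratus pays $5.28 × 480 = $2534.40
Slot 3: Vantage pays $3.35 × 100 = $335.00
Total = $11808.20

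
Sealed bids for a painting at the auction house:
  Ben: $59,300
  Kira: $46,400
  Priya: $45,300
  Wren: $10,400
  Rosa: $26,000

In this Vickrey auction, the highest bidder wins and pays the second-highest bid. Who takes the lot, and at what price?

Ben pays $46,400

Sorting bids: 59,300 (Ben) > 46,400 (Kira) > 45,300 (Priya) > 26,000 (Rosa) > 10,400 (Wren)
Ben wins with the highest bid; price is set by the runner-up at $46,400.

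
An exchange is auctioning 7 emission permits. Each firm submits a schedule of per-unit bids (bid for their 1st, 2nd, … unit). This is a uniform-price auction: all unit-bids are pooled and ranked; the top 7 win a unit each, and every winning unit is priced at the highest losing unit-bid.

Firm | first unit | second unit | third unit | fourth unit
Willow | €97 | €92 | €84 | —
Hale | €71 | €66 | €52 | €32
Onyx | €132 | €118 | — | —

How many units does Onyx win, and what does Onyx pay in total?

All unit-bids, highest first — top 7: 132 (Onyx-1), 118 (Onyx-2), 97 (Willow-1), 92 (Willow-2), 84 (Willow-3), 71 (Hale-1), 66 (Hale-2)
First bid not allocated: €52.
Onyx wins 2 unit(s) at €52 each.

Onyx: 2 units, pays €104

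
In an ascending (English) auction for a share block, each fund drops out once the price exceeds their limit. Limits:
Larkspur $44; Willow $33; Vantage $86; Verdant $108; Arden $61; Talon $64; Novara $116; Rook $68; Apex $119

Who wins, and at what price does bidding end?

Apex wins at $116

Sorting limits: 119 (Apex) > 116 (Novara) > 108 (Verdant) > 86 (Vantage) > 68 (Rook) > 64 (Talon) > …
Bidding ends when Novara exits at $116; Apex takes it.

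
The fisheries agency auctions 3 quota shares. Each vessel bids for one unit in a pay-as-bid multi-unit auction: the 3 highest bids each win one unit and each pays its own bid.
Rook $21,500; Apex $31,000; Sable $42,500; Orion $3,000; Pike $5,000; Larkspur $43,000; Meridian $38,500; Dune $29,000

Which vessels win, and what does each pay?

Bids ranked high→low: 43,000 (Larkspur), 42,500 (Sable), 38,500 (Meridian), 31,000 (Apex), 29,000 (Dune), …
The 3 highest are Larkspur, Sable, Meridian.
Each winner pays its own bid: Larkspur $43,000, Sable $42,500, Meridian $38,500.

Larkspur $43,000, Sable $42,500, Meridian $38,500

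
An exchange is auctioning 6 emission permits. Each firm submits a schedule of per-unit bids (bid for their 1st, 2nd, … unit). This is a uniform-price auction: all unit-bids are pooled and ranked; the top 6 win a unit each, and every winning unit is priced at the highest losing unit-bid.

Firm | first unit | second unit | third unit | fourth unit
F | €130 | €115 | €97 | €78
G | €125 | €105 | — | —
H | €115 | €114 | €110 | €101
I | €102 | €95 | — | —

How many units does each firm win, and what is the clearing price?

F 2, G 1, H 3; clearing price €105

All unit-bids, highest first — top 6: 130 (F-1), 125 (G-1), 115 (F-2), 115 (H-1), 114 (H-2), 110 (H-3)
The (k+1)-th unit-bid is €105.
Allocation: F 2, G 1, H 3.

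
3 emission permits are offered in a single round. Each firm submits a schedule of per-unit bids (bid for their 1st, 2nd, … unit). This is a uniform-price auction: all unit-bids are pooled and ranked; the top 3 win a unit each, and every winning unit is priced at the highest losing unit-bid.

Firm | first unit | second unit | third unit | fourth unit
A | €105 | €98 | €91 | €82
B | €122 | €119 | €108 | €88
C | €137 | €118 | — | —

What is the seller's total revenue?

Merging the schedules and taking the best 3: 137 (C-1), 122 (B-1), 119 (B-2)
Highest rejected unit-bid = €118.
Allocation: B 2, C 1. Every unit priced at €118.
Revenue = 3 × 118 = €354.

Total revenue: €354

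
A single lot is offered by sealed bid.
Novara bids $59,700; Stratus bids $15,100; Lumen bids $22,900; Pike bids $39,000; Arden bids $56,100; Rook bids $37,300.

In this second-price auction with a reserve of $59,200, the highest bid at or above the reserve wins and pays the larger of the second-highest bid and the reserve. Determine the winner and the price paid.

Novara pays $59,200

Bids in order: 59,700 (Novara) > 56,100 (Arden) > 39,000 (Pike) > 37,300 (Rook) > 22,900 (Lumen) > 15,100 (Stratus)
Highest eligible bid: Novara at $59,700.
Second-highest bid $56,100 is below the reserve $59,200, so the reserve binds → payment $59,200.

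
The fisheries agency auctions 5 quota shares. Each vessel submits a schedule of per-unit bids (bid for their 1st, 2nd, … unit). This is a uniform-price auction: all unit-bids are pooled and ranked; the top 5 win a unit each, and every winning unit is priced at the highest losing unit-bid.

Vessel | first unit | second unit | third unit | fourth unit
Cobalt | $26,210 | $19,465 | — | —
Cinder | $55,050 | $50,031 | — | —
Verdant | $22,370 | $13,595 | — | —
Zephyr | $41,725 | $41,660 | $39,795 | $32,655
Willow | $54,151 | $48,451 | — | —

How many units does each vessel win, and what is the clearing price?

All unit-bids, highest first — top 5: 55,050 (Cinder-1), 54,151 (Willow-1), 50,031 (Cinder-2), 48,451 (Willow-2), 41,725 (Zephyr-1)
The (k+1)-th unit-bid is $41,660.
Allocation: Cinder 2, Willow 2, Zephyr 1.

Cinder 2, Willow 2, Zephyr 1; clearing price $41,660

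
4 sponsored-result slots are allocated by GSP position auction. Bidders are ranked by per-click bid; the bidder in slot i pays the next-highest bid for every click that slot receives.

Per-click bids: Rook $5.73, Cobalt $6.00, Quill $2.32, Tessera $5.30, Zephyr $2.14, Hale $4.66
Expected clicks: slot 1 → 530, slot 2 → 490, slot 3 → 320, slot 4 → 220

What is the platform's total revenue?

Total revenue: $7635.50

Per-click bids in order: $6.00 (Cobalt) > $5.73 (Rook) > $5.30 (Tessera) > $4.66 (Hale) > $2.32 (Quill) > …
Slot 1: Cobalt pays $5.73 × 530 = $3036.90
Slot 2: Rook pays $5.30 × 490 = $2597.00
Slot 3: Tessera pays $4.66 × 320 = $1491.20
Slot 4: Hale pays $2.32 × 220 = $510.40
Total = $7635.50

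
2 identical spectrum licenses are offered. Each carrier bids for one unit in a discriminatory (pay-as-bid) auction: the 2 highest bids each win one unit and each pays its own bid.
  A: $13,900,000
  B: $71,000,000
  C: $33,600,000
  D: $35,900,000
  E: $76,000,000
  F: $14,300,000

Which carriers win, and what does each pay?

Bids ranked high→low: 76,000,000 (E), 71,000,000 (B), 35,900,000 (D), 33,600,000 (C), …
The 2 highest are E, B.
Each winner pays its own bid: E $76,000,000, B $71,000,000.

E $76,000,000, B $71,000,000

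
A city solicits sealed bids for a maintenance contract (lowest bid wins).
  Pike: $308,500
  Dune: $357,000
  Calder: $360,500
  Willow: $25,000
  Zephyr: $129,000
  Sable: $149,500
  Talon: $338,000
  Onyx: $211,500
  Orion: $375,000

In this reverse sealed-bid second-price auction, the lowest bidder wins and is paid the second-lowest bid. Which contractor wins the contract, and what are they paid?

Rule: the lowest bidder wins and is paid the second-lowest bid.
Bids ranked: 25,000 (Willow) < 129,000 (Zephyr) < 149,500 (Sable) < 211,500 (Onyx) < 308,500 (Pike) < 338,000 (Talon) < …
Willow is lowest; is paid the second-lowest bid, $129,000.

Willow is paid $129,000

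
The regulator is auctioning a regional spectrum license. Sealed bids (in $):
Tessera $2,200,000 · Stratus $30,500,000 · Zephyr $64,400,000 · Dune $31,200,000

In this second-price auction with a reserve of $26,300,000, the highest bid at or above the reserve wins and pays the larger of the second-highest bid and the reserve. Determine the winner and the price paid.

Zephyr pays $31,200,000

Sorting bids: 64,400,000 (Zephyr) > 31,200,000 (Dune) > 30,500,000 (Stratus) > 2,200,000 (Tessera)
Highest eligible bid: Zephyr at $64,400,000.
Second-highest bid $31,200,000 exceeds the reserve $26,300,000 → payment $31,200,000.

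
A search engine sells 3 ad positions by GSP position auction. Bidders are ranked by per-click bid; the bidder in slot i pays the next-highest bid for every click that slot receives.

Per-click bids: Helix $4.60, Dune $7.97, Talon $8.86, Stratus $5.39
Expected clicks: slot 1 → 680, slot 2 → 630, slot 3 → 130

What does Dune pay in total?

Dune pays $3395.70

Per-click bids in order: $8.86 (Talon) > $7.97 (Dune) > $5.39 (Stratus) > $4.60 (Helix)
Dune holds slot 2 → pays next bid $5.39 × 630 clicks = $3395.70.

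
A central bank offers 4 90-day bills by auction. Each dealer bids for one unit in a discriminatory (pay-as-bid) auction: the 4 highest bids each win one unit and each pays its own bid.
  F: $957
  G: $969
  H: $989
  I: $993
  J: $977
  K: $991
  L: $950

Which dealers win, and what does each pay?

Ordering the bids: 993 (I), 991 (K), 989 (H), 977 (J), 969 (G), 957 (F), …
The 4 highest are I, K, H, J.
Each winner pays its own bid: I $993, K $991, H $989, J $977.

I $993, K $991, H $989, J $977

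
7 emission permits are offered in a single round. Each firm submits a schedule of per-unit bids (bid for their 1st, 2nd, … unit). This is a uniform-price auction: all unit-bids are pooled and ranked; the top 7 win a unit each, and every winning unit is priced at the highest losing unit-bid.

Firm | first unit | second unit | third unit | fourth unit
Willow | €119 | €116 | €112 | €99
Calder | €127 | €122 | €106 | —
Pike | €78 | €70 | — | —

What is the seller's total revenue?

All unit-bids, highest first — top 7: 127 (Calder-1), 122 (Calder-2), 119 (Willow-1), 116 (Willow-2), 112 (Willow-3), 106 (Calder-3), 99 (Willow-4)
First bid not allocated: €78.
Allocation: Calder 3, Willow 4. Every unit priced at €78.
Revenue = 7 × 78 = €546.

Total revenue: €546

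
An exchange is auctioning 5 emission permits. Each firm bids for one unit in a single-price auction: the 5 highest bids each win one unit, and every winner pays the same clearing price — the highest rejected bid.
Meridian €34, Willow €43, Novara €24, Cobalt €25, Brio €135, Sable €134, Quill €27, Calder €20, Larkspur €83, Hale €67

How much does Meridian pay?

Ordering the bids: 135 (Brio), 134 (Sable), 83 (Larkspur), 67 (Hale), 43 (Willow), 34 (Meridian), 27 (Quill), …
The 5 highest are Brio, Sable, Larkspur, Hale, Willow.
First losing bid is Meridian's €34, which sets the uniform price.
Meridian does not win → pays €0.

Meridian pays €0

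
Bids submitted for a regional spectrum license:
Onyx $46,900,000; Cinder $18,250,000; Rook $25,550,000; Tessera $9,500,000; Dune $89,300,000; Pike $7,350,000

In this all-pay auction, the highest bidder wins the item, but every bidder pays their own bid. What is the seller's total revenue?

All-pay auction: the highest bidder wins the item, but every bidder pays their own bid.
Sorting bids: 89,300,000 (Dune) > 46,900,000 (Onyx) > 25,550,000 (Rook) > 18,250,000 (Cinder) > 9,500,000 (Tessera) > 7,350,000 (Pike)
Dune wins with the top bid; all bids are sunk regardless.
Every bidder forfeits their bid regardless of winning.
Revenue = 46,900,000 + 18,250,000 + 25,550,000 + 9,500,000 + 89,300,000 + 7,350,000 = $196,850,000.

Total revenue: $196,850,000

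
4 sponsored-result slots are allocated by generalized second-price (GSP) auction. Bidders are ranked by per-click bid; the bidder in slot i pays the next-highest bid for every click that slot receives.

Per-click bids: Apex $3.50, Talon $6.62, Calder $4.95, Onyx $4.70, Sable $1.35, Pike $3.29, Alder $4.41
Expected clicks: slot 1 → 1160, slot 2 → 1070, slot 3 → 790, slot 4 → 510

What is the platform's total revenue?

Total revenue: $16039.90

Per-click bids in order: $6.62 (Talon) > $4.95 (Calder) > $4.70 (Onyx) > $4.41 (Alder) > $3.50 (Apex) > …
Slot 1: Talon pays $4.95 × 1160 = $5742.00
Slot 2: Calder pays $4.70 × 1070 = $5029.00
Slot 3: Onyx pays $4.41 × 790 = $3483.90
Slot 4: Alder pays $3.50 × 510 = $1785.00
Total = $16039.90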